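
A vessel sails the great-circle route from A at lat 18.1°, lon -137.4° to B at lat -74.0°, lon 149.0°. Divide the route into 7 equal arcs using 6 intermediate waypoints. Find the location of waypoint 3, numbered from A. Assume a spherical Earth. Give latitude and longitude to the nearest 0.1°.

≈ lat -24.5°, lon -149.4°

Write both endpoints as unit vectors p₁, p₂ with components (cos φ cos λ, cos φ sin λ, sin φ).
The central angle between the endpoints is δ = arccos(p₁·p₂) ≈ 1.797 rad (103.0°).
Interpolate at f = 3/7 with slerp weights a = sin((1−f)δ)/sin δ ≈ 0.878, b = sin(fδ)/sin δ ≈ 0.715.
p = a·p₁ + b·p₂ ≈ (-0.783, -0.464, -0.414); φ = arcsin(p_z) ≈ -24.46°, λ = atan2(p_y, p_x) ≈ -149.38°.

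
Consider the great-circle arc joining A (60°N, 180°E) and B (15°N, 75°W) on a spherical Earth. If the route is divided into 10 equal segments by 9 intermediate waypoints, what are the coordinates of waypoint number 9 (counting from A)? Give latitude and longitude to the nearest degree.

Convert each endpoint to a unit vector on the sphere (x = cos φ cos λ, y = cos φ sin λ, z = sin φ).
The central angle between the endpoints is δ = arccos(p₁·p₂) ≈ 1.471 rad (84.3°).
Interpolate at f = 9/10 with slerp weights a = sin((1−f)δ)/sin δ ≈ 0.147, b = sin(fδ)/sin δ ≈ 0.975.
p = a·p₁ + b·p₂ ≈ (0.170, -0.909, 0.380); φ = arcsin(p_z) ≈ 22.32°, λ = atan2(p_y, p_x) ≈ -79.41°.

≈ (22°N, 79°W)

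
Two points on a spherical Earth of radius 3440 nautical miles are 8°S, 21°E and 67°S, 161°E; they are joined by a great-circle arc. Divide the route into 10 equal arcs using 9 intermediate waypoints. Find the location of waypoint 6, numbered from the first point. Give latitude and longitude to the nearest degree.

From cos δ = sin φ₁ sin φ₂ + cos φ₁ cos φ₂ cos Δλ, the central angle is δ ≈ 1.740 rad (99.7°).
Interpolate at f = 6/10 with slerp weights a = sin((1−f)δ)/sin δ ≈ 0.650, b = sin(fδ)/sin δ ≈ 0.877.
p = a·p₁ + b·p₂ ≈ (0.277, 0.342, -0.898); φ = arcsin(p_z) ≈ -63.86°, λ = atan2(p_y, p_x) ≈ 50.99°.

≈ 64°S, 51°E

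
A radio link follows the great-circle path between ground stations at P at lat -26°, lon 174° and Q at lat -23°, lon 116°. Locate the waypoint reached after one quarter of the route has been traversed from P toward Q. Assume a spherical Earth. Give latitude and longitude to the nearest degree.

Write both endpoints as unit vectors p₁, p₂ with components (cos φ cos λ, cos φ sin λ, sin φ).
The central angle between the endpoints is δ = arccos(p₁·p₂) ≈ 0.915 rad (52.4°).
Interpolate at f = 1/4 with slerp weights a = sin((1−f)δ)/sin δ ≈ 0.799, b = sin(fδ)/sin δ ≈ 0.286.
p = a·p₁ + b·p₂ ≈ (-0.830, 0.312, -0.462); φ = arcsin(p_z) ≈ -27.53°, λ = atan2(p_y, p_x) ≈ 159.41°.

≈ lat -28°, lon 159°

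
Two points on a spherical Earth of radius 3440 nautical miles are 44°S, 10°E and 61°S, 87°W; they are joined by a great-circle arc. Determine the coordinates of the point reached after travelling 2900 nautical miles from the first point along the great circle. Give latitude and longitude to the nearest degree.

≈ 64°S, 73°W

Convert each endpoint to a unit vector on the sphere (x = cos φ cos λ, y = cos φ sin λ, z = sin φ).
The central angle between the endpoints is δ = arccos(p₁·p₂) ≈ 0.970 rad (55.6°). The total great-circle distance is δ·R ≈ 0.970 × 3440 ≈ 3338 nmi, so the target fraction is f = 2900/3338 ≈ 0.869.
Interpolate at f ≈ 0.869 with slerp weights a = sin((1−f)δ)/sin δ ≈ 0.154, b = sin(fδ)/sin δ ≈ 0.905.
p = a·p₁ + b·p₂ ≈ (0.132, -0.419, -0.898); φ = arcsin(p_z) ≈ -63.95°, λ = atan2(p_y, p_x) ≈ -72.52°.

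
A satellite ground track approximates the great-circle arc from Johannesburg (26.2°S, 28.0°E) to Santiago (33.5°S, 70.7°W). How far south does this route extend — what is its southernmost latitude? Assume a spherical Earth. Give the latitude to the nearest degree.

≈ 42°S

The great circle lies in the plane with unit normal n̂ = (p₁ × p₂)/|p₁ × p₂|.
Here n̂_z ≈ -0.746; the vertex latitude is φ_max = arccos|n̂_z| ≈ 41.8°.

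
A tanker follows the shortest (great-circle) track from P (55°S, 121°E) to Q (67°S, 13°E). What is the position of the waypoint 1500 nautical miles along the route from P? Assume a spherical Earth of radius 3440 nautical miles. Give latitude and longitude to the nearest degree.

From cos δ = sin φ₁ sin φ₂ + cos φ₁ cos φ₂ cos Δλ, the central angle is δ ≈ 0.816 rad (46.8°). The total great-circle distance is δ·R ≈ 0.816 × 3440 ≈ 2809 nmi, so the target fraction is f = 1500/2809 ≈ 0.534.
Interpolate at f ≈ 0.534 with slerp weights a = sin((1−f)δ)/sin δ ≈ 0.510, b = sin(fδ)/sin δ ≈ 0.580.
p = a·p₁ + b·p₂ ≈ (0.070, 0.301, -0.951); φ = arcsin(p_z) ≈ -71.97°, λ = atan2(p_y, p_x) ≈ 76.91°.

≈ (72°S, 77°E)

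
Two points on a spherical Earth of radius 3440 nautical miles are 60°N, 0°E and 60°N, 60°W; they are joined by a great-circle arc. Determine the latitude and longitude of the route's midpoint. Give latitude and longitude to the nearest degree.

The haversine formula gives a central angle δ ≈ 0.505 rad (29.0°) between the endpoints.
Interpolate at f = 1/2 with slerp weights a = sin((1−f)δ)/sin δ ≈ 0.516, b = sin(fδ)/sin δ ≈ 0.516.
p = a·p₁ + b·p₂ ≈ (0.387, -0.224, 0.894); φ = arcsin(p_z) ≈ 63.43°, λ = atan2(p_y, p_x) ≈ -30.00°.

≈ 63°N, 30°W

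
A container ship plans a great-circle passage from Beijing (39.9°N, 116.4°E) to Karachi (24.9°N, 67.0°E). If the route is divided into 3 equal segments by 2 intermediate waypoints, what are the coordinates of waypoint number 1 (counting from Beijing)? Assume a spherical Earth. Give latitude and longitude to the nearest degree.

Write both endpoints as unit vectors p₁, p₂ with components (cos φ cos λ, cos φ sin λ, sin φ).
The central angle between the endpoints is δ = arccos(p₁·p₂) ≈ 0.763 rad (43.7°).
Interpolate at f = 1/3 with slerp weights a = sin((1−f)δ)/sin δ ≈ 0.705, b = sin(fδ)/sin δ ≈ 0.364.
p = a·p₁ + b·p₂ ≈ (-0.111, 0.788, 0.605); φ = arcsin(p_z) ≈ 37.25°, λ = atan2(p_y, p_x) ≈ 98.04°.

≈ (37°N, 98°E)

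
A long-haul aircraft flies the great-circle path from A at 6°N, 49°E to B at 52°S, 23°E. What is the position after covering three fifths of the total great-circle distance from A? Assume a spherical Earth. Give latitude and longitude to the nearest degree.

≈ 29°S, 37°E

Convert each endpoint to a unit vector on the sphere (x = cos φ cos λ, y = cos φ sin λ, z = sin φ).
The central angle between the endpoints is δ = arccos(p₁·p₂) ≈ 1.084 rad (62.1°).
Interpolate at f = 3/5 with slerp weights a = sin((1−f)δ)/sin δ ≈ 0.475, b = sin(fδ)/sin δ ≈ 0.685.
p = a·p₁ + b·p₂ ≈ (0.698, 0.522, -0.490); φ = arcsin(p_z) ≈ -29.35°, λ = atan2(p_y, p_x) ≈ 36.75°.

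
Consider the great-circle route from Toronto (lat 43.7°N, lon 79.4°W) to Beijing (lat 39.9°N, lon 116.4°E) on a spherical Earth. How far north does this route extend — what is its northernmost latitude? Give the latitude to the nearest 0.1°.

≈ 81.3°N

The great circle lies in the plane with unit normal n̂ = (p₁ × p₂)/|p₁ × p₂|.
Here n̂_z ≈ -0.152; the vertex latitude is φ_max = arccos|n̂_z| ≈ 81.3°.
Check via Clairaut: cos φ_max = |cos φ₁| · sin C = cos(43.7°)·sin(12.1°) ≈ 0.152, again giving ≈ 81.3°.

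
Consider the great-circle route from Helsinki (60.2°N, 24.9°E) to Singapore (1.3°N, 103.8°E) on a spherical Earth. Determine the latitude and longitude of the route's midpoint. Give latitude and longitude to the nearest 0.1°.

≈ 36.6°N, 79.8°E

From cos δ = sin φ₁ sin φ₂ + cos φ₁ cos φ₂ cos Δλ, the central angle is δ ≈ 1.455 rad (83.4°).
Interpolate at f = 1/2 with slerp weights a = sin((1−f)δ)/sin δ ≈ 0.670, b = sin(fδ)/sin δ ≈ 0.670.
p = a·p₁ + b·p₂ ≈ (0.142, 0.790, 0.596); φ = arcsin(p_z) ≈ 36.60°, λ = atan2(p_y, p_x) ≈ 79.80°.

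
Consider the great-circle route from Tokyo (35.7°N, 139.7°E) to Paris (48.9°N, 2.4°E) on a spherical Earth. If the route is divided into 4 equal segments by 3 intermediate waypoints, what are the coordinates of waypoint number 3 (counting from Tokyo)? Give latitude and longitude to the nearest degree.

≈ 65°N, 31°E

Write both endpoints as unit vectors p₁, p₂ with components (cos φ cos λ, cos φ sin λ, sin φ).
The central angle between the endpoints is δ = arccos(p₁·p₂) ≈ 1.523 rad (87.3°).
Interpolate at f = 3/4 with slerp weights a = sin((1−f)δ)/sin δ ≈ 0.372, b = sin(fδ)/sin δ ≈ 0.911.
p = a·p₁ + b·p₂ ≈ (0.368, 0.221, 0.903); φ = arcsin(p_z) ≈ 64.61°, λ = atan2(p_y, p_x) ≈ 30.95°.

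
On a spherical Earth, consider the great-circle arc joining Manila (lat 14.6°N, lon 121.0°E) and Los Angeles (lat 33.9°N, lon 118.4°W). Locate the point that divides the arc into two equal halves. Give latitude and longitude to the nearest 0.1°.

Write both endpoints as unit vectors p₁, p₂ with components (cos φ cos λ, cos φ sin λ, sin φ).
The central angle between the endpoints is δ = arccos(p₁·p₂) ≈ 1.842 rad (105.6°).
Interpolate at f = 1/2 with slerp weights a = sin((1−f)δ)/sin δ ≈ 0.827, b = sin(fδ)/sin δ ≈ 0.827.
p = a·p₁ + b·p₂ ≈ (-0.738, 0.082, 0.669); φ = arcsin(p_z) ≈ 42.02°, λ = atan2(p_y, p_x) ≈ 173.65°.

≈ lat 42.0°N, lon 173.7°E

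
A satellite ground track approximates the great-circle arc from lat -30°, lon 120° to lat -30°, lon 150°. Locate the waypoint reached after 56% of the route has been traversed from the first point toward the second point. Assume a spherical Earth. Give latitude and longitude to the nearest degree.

≈ lat -31°, lon 137°

Convert each endpoint to a unit vector on the sphere (x = cos φ cos λ, y = cos φ sin λ, z = sin φ).
The central angle between the endpoints is δ = arccos(p₁·p₂) ≈ 0.452 rad (25.9°).
Interpolate at f = 0.56 with slerp weights a = sin((1−f)δ)/sin δ ≈ 0.452, b = sin(fδ)/sin δ ≈ 0.573.
p = a·p₁ + b·p₂ ≈ (-0.626, 0.588, -0.513); φ = arcsin(p_z) ≈ -30.85°, λ = atan2(p_y, p_x) ≈ 136.81°.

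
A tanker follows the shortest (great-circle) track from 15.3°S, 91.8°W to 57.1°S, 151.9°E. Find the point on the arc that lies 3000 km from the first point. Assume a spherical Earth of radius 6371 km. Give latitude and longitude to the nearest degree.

≈ 38°S, 108°W

Convert each endpoint to a unit vector on the sphere (x = cos φ cos λ, y = cos φ sin λ, z = sin φ).
The central angle between the endpoints is δ = arccos(p₁·p₂) ≈ 1.581 rad (90.6°). The total great-circle distance is δ·R ≈ 1.581 × 6371 ≈ 10075 km, so the target fraction is f = 3000/10075 ≈ 0.298.
Interpolate at f ≈ 0.298 with slerp weights a = sin((1−f)δ)/sin δ ≈ 0.896, b = sin(fδ)/sin δ ≈ 0.454.
p = a·p₁ + b·p₂ ≈ (-0.245, -0.748, -0.617); φ = arcsin(p_z) ≈ -38.12°, λ = atan2(p_y, p_x) ≈ -108.11°.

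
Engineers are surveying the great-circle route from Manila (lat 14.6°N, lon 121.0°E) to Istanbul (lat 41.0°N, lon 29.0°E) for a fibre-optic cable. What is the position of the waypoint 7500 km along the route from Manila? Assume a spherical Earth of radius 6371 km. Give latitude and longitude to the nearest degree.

Write both endpoints as unit vectors p₁, p₂ with components (cos φ cos λ, cos φ sin λ, sin φ).
The central angle between the endpoints is δ = arccos(p₁·p₂) ≈ 1.430 rad (82.0°). The total great-circle distance is δ·R ≈ 1.430 × 6371 ≈ 9113 km, so the target fraction is f = 7500/9113 ≈ 0.823.
Interpolate at f ≈ 0.823 with slerp weights a = sin((1−f)δ)/sin δ ≈ 0.253, b = sin(fδ)/sin δ ≈ 0.933.
p = a·p₁ + b·p₂ ≈ (0.490, 0.551, 0.676); φ = arcsin(p_z) ≈ 42.51°, λ = atan2(p_y, p_x) ≈ 48.39°.

≈ lat 43°N, lon 48°E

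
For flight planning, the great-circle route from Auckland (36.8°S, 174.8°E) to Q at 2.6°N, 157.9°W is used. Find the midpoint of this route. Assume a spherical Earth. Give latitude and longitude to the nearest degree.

Convert each endpoint to a unit vector on the sphere (x = cos φ cos λ, y = cos φ sin λ, z = sin φ).
The central angle between the endpoints is δ = arccos(p₁·p₂) ≈ 0.818 rad (46.9°).
Interpolate at f = 1/2 with slerp weights a = sin((1−f)δ)/sin δ ≈ 0.545, b = sin(fδ)/sin δ ≈ 0.545.
p = a·p₁ + b·p₂ ≈ (-0.939, -0.165, -0.302); φ = arcsin(p_z) ≈ -17.56°, λ = atan2(p_y, p_x) ≈ -170.02°.

≈ 18°S, 170°W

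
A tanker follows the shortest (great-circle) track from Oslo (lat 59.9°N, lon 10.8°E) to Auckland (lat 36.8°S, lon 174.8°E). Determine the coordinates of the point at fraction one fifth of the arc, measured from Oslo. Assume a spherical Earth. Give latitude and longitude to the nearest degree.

Convert each endpoint to a unit vector on the sphere (x = cos φ cos λ, y = cos φ sin λ, z = sin φ).
The central angle between the endpoints is δ = arccos(p₁·p₂) ≈ 2.700 rad (154.7°).
Interpolate at f = 1/5 with slerp weights a = sin((1−f)δ)/sin δ ≈ 1.947, b = sin(fδ)/sin δ ≈ 1.204.
p = a·p₁ + b·p₂ ≈ (-0.001, 0.270, 0.963); φ = arcsin(p_z) ≈ 74.32°, λ = atan2(p_y, p_x) ≈ 90.29°.

≈ lat 74°N, lon 90°E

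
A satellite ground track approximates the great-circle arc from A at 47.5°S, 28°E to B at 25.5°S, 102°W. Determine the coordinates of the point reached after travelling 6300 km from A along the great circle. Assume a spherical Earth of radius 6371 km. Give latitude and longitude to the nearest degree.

Write both endpoints as unit vectors p₁, p₂ with components (cos φ cos λ, cos φ sin λ, sin φ).
The central angle between the endpoints is δ = arccos(p₁·p₂) ≈ 1.645 rad (94.3°). The total great-circle distance is δ·R ≈ 1.645 × 6371 ≈ 10483 km, so the target fraction is f = 6300/10483 ≈ 0.601.
Interpolate at f ≈ 0.601 with slerp weights a = sin((1−f)δ)/sin δ ≈ 0.612, b = sin(fδ)/sin δ ≈ 0.838.
p = a·p₁ + b·p₂ ≈ (0.208, -0.545, -0.812); φ = arcsin(p_z) ≈ -54.29°, λ = atan2(p_y, p_x) ≈ -69.13°.

≈ 54°S, 69°W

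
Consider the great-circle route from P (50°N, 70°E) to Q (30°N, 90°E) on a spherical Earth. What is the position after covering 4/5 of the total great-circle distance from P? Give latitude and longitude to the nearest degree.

From cos δ = sin φ₁ sin φ₂ + cos φ₁ cos φ₂ cos Δλ, the central angle is δ ≈ 0.437 rad (25.0°).
Interpolate at f = 4/5 with slerp weights a = sin((1−f)δ)/sin δ ≈ 0.206, b = sin(fδ)/sin δ ≈ 0.809.
p = a·p₁ + b·p₂ ≈ (0.045, 0.825, 0.563); φ = arcsin(p_z) ≈ 34.24°, λ = atan2(p_y, p_x) ≈ 86.86°.

≈ (34°N, 87°E)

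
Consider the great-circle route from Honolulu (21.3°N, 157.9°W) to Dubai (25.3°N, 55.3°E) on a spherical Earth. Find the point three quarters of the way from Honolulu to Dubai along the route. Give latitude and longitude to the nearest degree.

≈ (47°N, 83°E)

Convert each endpoint to a unit vector on the sphere (x = cos φ cos λ, y = cos φ sin λ, z = sin φ).
The central angle between the endpoints is δ = arccos(p₁·p₂) ≈ 2.153 rad (123.3°).
Interpolate at f = 3/4 with slerp weights a = sin((1−f)δ)/sin δ ≈ 0.614, b = sin(fδ)/sin δ ≈ 1.196.
p = a·p₁ + b·p₂ ≈ (0.086, 0.674, 0.734); φ = arcsin(p_z) ≈ 47.22°, λ = atan2(p_y, p_x) ≈ 82.74°.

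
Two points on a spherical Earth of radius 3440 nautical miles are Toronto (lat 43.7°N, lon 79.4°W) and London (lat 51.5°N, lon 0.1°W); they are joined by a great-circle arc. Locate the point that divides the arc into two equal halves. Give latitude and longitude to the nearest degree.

The haversine formula gives a central angle δ ≈ 0.897 rad (51.4°) between the endpoints.
Interpolate at f = 1/2 with slerp weights a = sin((1−f)δ)/sin δ ≈ 0.555, b = sin(fδ)/sin δ ≈ 0.555.
p = a·p₁ + b·p₂ ≈ (0.419, -0.395, 0.818); φ = arcsin(p_z) ≈ 54.84°, λ = atan2(p_y, p_x) ≈ -43.29°.

≈ lat 55°N, lon 43°W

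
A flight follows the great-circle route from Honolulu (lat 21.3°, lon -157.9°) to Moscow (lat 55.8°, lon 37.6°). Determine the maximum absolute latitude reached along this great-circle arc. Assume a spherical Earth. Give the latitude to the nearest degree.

≈ 82°

The great circle lies in the plane with unit normal n̂ = (p₁ × p₂)/|p₁ × p₂|.
Here n̂_z ≈ -0.143; the vertex latitude is φ_max = arccos|n̂_z| ≈ 81.8°.
Check via Clairaut: cos φ_max = |cos φ₁| · sin C = cos(21.3°)·sin(8.8°) ≈ 0.143, again giving ≈ 81.8°.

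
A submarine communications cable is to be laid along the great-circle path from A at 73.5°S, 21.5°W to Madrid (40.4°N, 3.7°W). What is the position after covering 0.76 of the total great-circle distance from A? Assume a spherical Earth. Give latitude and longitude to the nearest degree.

The haversine formula gives a central angle δ ≈ 1.999 rad (114.6°) between the endpoints.
Interpolate at f = 0.76 with slerp weights a = sin((1−f)δ)/sin δ ≈ 0.508, b = sin(fδ)/sin δ ≈ 1.098.
p = a·p₁ + b·p₂ ≈ (0.968, -0.107, 0.225); φ = arcsin(p_z) ≈ 13.00°, λ = atan2(p_y, p_x) ≈ -6.29°.

≈ 13°N, 6°W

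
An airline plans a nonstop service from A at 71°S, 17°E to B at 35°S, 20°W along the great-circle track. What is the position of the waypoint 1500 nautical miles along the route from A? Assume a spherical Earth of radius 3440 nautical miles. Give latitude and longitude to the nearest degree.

The haversine formula gives a central angle δ ≈ 0.715 rad (40.9°) between the endpoints. The total great-circle distance is δ·R ≈ 0.715 × 3440 ≈ 2458 nmi, so the target fraction is f = 1500/2458 ≈ 0.610.
Interpolate at f ≈ 0.610 with slerp weights a = sin((1−f)δ)/sin δ ≈ 0.420, b = sin(fδ)/sin δ ≈ 0.644.
p = a·p₁ + b·p₂ ≈ (0.627, -0.141, -0.766); φ = arcsin(p_z) ≈ -50.04°, λ = atan2(p_y, p_x) ≈ -12.65°.

≈ 50°S, 13°W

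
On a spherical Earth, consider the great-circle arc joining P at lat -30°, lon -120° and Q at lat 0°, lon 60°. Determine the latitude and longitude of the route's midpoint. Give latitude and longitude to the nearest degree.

Write both endpoints as unit vectors p₁, p₂ with components (cos φ cos λ, cos φ sin λ, sin φ).
The central angle between the endpoints is δ = arccos(p₁·p₂) ≈ 2.618 rad (150.0°).
Interpolate at f = 1/2 with slerp weights a = sin((1−f)δ)/sin δ ≈ 1.932, b = sin(fδ)/sin δ ≈ 1.932.
p = a·p₁ + b·p₂ ≈ (0.129, 0.224, -0.966); φ = arcsin(p_z) ≈ -75.00°, λ = atan2(p_y, p_x) ≈ 60.00°.

≈ lat -75°, lon 60°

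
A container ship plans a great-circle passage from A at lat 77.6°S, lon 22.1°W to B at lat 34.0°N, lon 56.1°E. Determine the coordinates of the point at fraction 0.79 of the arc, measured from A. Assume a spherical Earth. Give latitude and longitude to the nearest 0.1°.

From cos δ = sin φ₁ sin φ₂ + cos φ₁ cos φ₂ cos Δλ, the central angle is δ ≈ 2.106 rad (120.6°).
Interpolate at f = 0.79 with slerp weights a = sin((1−f)δ)/sin δ ≈ 0.497, b = sin(fδ)/sin δ ≈ 1.157.
p = a·p₁ + b·p₂ ≈ (0.634, 0.756, 0.161); φ = arcsin(p_z) ≈ 9.29°, λ = atan2(p_y, p_x) ≈ 50.02°.

≈ lat 9.3°N, lon 50.0°E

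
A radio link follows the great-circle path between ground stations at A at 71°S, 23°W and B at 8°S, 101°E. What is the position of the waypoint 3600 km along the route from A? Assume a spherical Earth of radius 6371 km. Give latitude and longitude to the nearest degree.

Write both endpoints as unit vectors p₁, p₂ with components (cos φ cos λ, cos φ sin λ, sin φ).
The central angle between the endpoints is δ = arccos(p₁·p₂) ≈ 1.620 rad (92.8°). The total great-circle distance is δ·R ≈ 1.620 × 6371 ≈ 10318 km, so the target fraction is f = 3600/10318 ≈ 0.349.
Interpolate at f ≈ 0.349 with slerp weights a = sin((1−f)δ)/sin δ ≈ 0.871, b = sin(fδ)/sin δ ≈ 0.536.
p = a·p₁ + b·p₂ ≈ (0.160, 0.410, -0.898); φ = arcsin(p_z) ≈ -63.88°, λ = atan2(p_y, p_x) ≈ 68.74°.

≈ 64°S, 69°E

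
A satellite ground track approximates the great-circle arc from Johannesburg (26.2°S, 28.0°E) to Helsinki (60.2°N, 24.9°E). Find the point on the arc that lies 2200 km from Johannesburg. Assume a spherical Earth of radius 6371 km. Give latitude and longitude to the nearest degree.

≈ 6°S, 27°E

Write both endpoints as unit vectors p₁, p₂ with components (cos φ cos λ, cos φ sin λ, sin φ).
The central angle between the endpoints is δ = arccos(p₁·p₂) ≈ 1.509 rad (86.4°). The total great-circle distance is δ·R ≈ 1.509 × 6371 ≈ 9611 km, so the target fraction is f = 2200/9611 ≈ 0.229.
Interpolate at f ≈ 0.229 with slerp weights a = sin((1−f)δ)/sin δ ≈ 0.920, b = sin(fδ)/sin δ ≈ 0.339.
p = a·p₁ + b·p₂ ≈ (0.882, 0.458, -0.112); φ = arcsin(p_z) ≈ -6.42°, λ = atan2(p_y, p_x) ≈ 27.47°.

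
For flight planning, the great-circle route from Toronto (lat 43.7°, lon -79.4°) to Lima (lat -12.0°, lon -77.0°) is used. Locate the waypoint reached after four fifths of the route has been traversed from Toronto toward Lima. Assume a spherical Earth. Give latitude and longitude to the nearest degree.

Write both endpoints as unit vectors p₁, p₂ with components (cos φ cos λ, cos φ sin λ, sin φ).
The central angle between the endpoints is δ = arccos(p₁·p₂) ≈ 0.973 rad (55.7°).
Interpolate at f = 4/5 with slerp weights a = sin((1−f)δ)/sin δ ≈ 0.234, b = sin(fδ)/sin δ ≈ 0.849.
p = a·p₁ + b·p₂ ≈ (0.218, -0.976, -0.015); φ = arcsin(p_z) ≈ -0.86°, λ = atan2(p_y, p_x) ≈ -77.41°.

≈ lat -1°, lon -77°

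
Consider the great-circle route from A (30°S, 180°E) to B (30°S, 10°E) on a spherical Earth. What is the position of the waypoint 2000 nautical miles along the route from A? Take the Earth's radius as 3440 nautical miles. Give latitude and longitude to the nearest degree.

≈ (62°S, 168°E)

Convert each endpoint to a unit vector on the sphere (x = cos φ cos λ, y = cos φ sin λ, z = sin φ).
The central angle between the endpoints is δ = arccos(p₁·p₂) ≈ 2.081 rad (119.2°). The total great-circle distance is δ·R ≈ 2.081 × 3440 ≈ 7160 nmi, so the target fraction is f = 2000/7160 ≈ 0.279.
Interpolate at f ≈ 0.279 with slerp weights a = sin((1−f)δ)/sin δ ≈ 1.143, b = sin(fδ)/sin δ ≈ 0.629.
p = a·p₁ + b·p₂ ≈ (-0.453, 0.095, -0.886); φ = arcsin(p_z) ≈ -62.42°, λ = atan2(p_y, p_x) ≈ 168.20°.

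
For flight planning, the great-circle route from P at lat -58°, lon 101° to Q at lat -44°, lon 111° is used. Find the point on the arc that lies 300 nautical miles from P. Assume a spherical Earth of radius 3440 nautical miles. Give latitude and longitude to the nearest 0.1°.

≈ lat -53.5°, lon 105.0°

Convert each endpoint to a unit vector on the sphere (x = cos φ cos λ, y = cos φ sin λ, z = sin φ).
The central angle between the endpoints is δ = arccos(p₁·p₂) ≈ 0.267 rad (15.3°). The total great-circle distance is δ·R ≈ 0.267 × 3440 ≈ 919 nmi, so the target fraction is f = 300/919 ≈ 0.326.
Interpolate at f ≈ 0.326 with slerp weights a = sin((1−f)δ)/sin δ ≈ 0.678, b = sin(fδ)/sin δ ≈ 0.330.
p = a·p₁ + b·p₂ ≈ (-0.154, 0.574, -0.804); φ = arcsin(p_z) ≈ -53.53°, λ = atan2(p_y, p_x) ≈ 104.97°.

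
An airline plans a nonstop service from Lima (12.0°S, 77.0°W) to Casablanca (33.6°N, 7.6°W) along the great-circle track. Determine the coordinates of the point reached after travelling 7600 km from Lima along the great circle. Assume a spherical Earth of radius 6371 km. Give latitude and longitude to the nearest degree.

Convert each endpoint to a unit vector on the sphere (x = cos φ cos λ, y = cos φ sin λ, z = sin φ).
The central angle between the endpoints is δ = arccos(p₁·p₂) ≈ 1.398 rad (80.1°). The total great-circle distance is δ·R ≈ 1.398 × 6371 ≈ 8909 km, so the target fraction is f = 7600/8909 ≈ 0.853.
Interpolate at f ≈ 0.853 with slerp weights a = sin((1−f)δ)/sin δ ≈ 0.207, b = sin(fδ)/sin δ ≈ 0.943.
p = a·p₁ + b·p₂ ≈ (0.824, -0.301, 0.479); φ = arcsin(p_z) ≈ 28.62°, λ = atan2(p_y, p_x) ≈ -20.07°.

≈ 29°N, 20°W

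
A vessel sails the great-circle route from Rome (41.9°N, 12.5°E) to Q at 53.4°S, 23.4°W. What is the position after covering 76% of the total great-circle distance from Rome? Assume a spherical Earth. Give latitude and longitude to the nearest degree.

From cos δ = sin φ₁ sin φ₂ + cos φ₁ cos φ₂ cos Δλ, the central angle is δ ≈ 1.748 rad (100.2°).
Interpolate at f = 0.76 with slerp weights a = sin((1−f)δ)/sin δ ≈ 0.414, b = sin(fδ)/sin δ ≈ 0.986.
p = a·p₁ + b·p₂ ≈ (0.841, -0.167, -0.515); φ = arcsin(p_z) ≈ -31.03°, λ = atan2(p_y, p_x) ≈ -11.23°.

≈ 31°S, 11°W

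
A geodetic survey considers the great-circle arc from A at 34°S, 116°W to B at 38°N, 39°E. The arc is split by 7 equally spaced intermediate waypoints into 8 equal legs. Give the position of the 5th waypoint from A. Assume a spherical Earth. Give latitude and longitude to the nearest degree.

≈ 21°N, 28°W

From cos δ = sin φ₁ sin φ₂ + cos φ₁ cos φ₂ cos Δλ, the central angle is δ ≈ 2.783 rad (159.4°).
Interpolate at f = 5/8 with slerp weights a = sin((1−f)δ)/sin δ ≈ 2.462, b = sin(fδ)/sin δ ≈ 2.808.
p = a·p₁ + b·p₂ ≈ (0.825, -0.442, 0.352); φ = arcsin(p_z) ≈ 20.63°, λ = atan2(p_y, p_x) ≈ -28.16°.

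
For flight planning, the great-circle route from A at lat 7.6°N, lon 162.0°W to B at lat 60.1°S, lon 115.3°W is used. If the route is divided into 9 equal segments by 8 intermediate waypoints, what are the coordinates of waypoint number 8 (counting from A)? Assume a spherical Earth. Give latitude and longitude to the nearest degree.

The haversine formula gives a central angle δ ≈ 1.345 rad (77.0°) between the endpoints.
Interpolate at f = 8/9 with slerp weights a = sin((1−f)δ)/sin δ ≈ 0.153, b = sin(fδ)/sin δ ≈ 0.955.
p = a·p₁ + b·p₂ ≈ (-0.347, -0.477, -0.807); φ = arcsin(p_z) ≈ -53.84°, λ = atan2(p_y, p_x) ≈ -126.06°.

≈ lat 54°S, lon 126°W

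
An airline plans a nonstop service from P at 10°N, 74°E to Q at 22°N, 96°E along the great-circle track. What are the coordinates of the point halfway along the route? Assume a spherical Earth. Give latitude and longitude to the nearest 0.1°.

≈ 16.3°N, 84.7°E

Write both endpoints as unit vectors p₁, p₂ with components (cos φ cos λ, cos φ sin λ, sin φ).
The central angle between the endpoints is δ = arccos(p₁·p₂) ≈ 0.423 rad (24.3°).
Interpolate at f = 1/2 with slerp weights a = sin((1−f)δ)/sin δ ≈ 0.511, b = sin(fδ)/sin δ ≈ 0.511.
p = a·p₁ + b·p₂ ≈ (0.089, 0.956, 0.280); φ = arcsin(p_z) ≈ 16.28°, λ = atan2(p_y, p_x) ≈ 84.66°.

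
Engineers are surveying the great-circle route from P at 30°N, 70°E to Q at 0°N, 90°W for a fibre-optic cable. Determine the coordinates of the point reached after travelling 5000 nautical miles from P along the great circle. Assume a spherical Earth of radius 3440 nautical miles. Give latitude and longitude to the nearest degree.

From cos δ = sin φ₁ sin φ₂ + cos φ₁ cos φ₂ cos Δλ, the central angle is δ ≈ 2.521 rad (144.5°). The total great-circle distance is δ·R ≈ 2.521 × 3440 ≈ 8674 nmi, so the target fraction is f = 5000/8674 ≈ 0.576.
Interpolate at f ≈ 0.576 with slerp weights a = sin((1−f)δ)/sin δ ≈ 1.508, b = sin(fδ)/sin δ ≈ 1.709.
p = a·p₁ + b·p₂ ≈ (0.447, -0.482, 0.754); φ = arcsin(p_z) ≈ 48.93°, λ = atan2(p_y, p_x) ≈ -47.18°.

≈ 49°N, 47°W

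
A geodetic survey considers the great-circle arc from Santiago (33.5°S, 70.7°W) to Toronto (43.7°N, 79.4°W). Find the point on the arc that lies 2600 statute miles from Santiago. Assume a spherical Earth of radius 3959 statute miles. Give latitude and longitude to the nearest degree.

Write both endpoints as unit vectors p₁, p₂ with components (cos φ cos λ, cos φ sin λ, sin φ).
The central angle between the endpoints is δ = arccos(p₁·p₂) ≈ 1.355 rad (77.6°). The total great-circle distance is δ·R ≈ 1.355 × 3959 ≈ 5362 mi, so the target fraction is f = 2600/5362 ≈ 0.485.
Interpolate at f ≈ 0.485 with slerp weights a = sin((1−f)δ)/sin δ ≈ 0.658, b = sin(fδ)/sin δ ≈ 0.625.
p = a·p₁ + b·p₂ ≈ (0.264, -0.962, 0.069); φ = arcsin(p_z) ≈ 3.94°, λ = atan2(p_y, p_x) ≈ -74.63°.

≈ (4°N, 75°W)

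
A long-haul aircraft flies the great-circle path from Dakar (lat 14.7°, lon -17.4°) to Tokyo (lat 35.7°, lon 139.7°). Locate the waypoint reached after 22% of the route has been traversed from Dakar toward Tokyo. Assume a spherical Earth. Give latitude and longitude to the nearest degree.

≈ lat 40°, lon -4°

From cos δ = sin φ₁ sin φ₂ + cos φ₁ cos φ₂ cos Δλ, the central angle is δ ≈ 2.184 rad (125.1°).
Interpolate at f = 0.22 with slerp weights a = sin((1−f)δ)/sin δ ≈ 1.212, b = sin(fδ)/sin δ ≈ 0.565.
p = a·p₁ + b·p₂ ≈ (0.769, -0.054, 0.637); φ = arcsin(p_z) ≈ 39.60°, λ = atan2(p_y, p_x) ≈ -4.00°.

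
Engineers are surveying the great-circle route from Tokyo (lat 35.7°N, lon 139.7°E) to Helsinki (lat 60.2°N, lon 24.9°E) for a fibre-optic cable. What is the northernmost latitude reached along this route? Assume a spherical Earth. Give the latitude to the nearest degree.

≈ 67°N

The great circle lies in the plane with unit normal n̂ = (p₁ × p₂)/|p₁ × p₂|.
Here n̂_z ≈ -0.389; the vertex latitude is φ_max = arccos|n̂_z| ≈ 67.1°.
Check via Clairaut: cos φ_max = |cos φ₁| · sin C = cos(35.7°)·sin(28.6°) ≈ 0.389, again giving ≈ 67.1°.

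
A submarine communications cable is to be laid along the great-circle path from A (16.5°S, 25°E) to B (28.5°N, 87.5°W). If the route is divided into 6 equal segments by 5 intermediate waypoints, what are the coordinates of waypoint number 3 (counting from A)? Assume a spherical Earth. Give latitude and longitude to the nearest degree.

Convert each endpoint to a unit vector on the sphere (x = cos φ cos λ, y = cos φ sin λ, z = sin φ).
The central angle between the endpoints is δ = arccos(p₁·p₂) ≈ 2.047 rad (117.3°).
Interpolate at f = 3/6 with slerp weights a = sin((1−f)δ)/sin δ ≈ 0.960, b = sin(fδ)/sin δ ≈ 0.960.
p = a·p₁ + b·p₂ ≈ (0.871, -0.454, 0.186); φ = arcsin(p_z) ≈ 10.69°, λ = atan2(p_y, p_x) ≈ -27.52°.

≈ (11°N, 28°W)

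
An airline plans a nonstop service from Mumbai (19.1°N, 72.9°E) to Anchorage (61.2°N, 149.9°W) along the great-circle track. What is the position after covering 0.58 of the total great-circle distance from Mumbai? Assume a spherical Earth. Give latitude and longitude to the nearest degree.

Write both endpoints as unit vectors p₁, p₂ with components (cos φ cos λ, cos φ sin λ, sin φ).
The central angle between the endpoints is δ = arccos(p₁·p₂) ≈ 1.618 rad (92.7°).
Interpolate at f = 0.58 with slerp weights a = sin((1−f)δ)/sin δ ≈ 0.629, b = sin(fδ)/sin δ ≈ 0.808.
p = a·p₁ + b·p₂ ≈ (-0.162, 0.373, 0.914); φ = arcsin(p_z) ≈ 66.00°, λ = atan2(p_y, p_x) ≈ 113.44°.

≈ 66°N, 113°E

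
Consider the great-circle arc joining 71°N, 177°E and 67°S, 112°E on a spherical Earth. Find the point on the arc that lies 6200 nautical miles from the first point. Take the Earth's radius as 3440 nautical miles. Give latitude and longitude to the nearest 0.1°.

Write both endpoints as unit vectors p₁, p₂ with components (cos φ cos λ, cos φ sin λ, sin φ).
The central angle between the endpoints is δ = arccos(p₁·p₂) ≈ 2.526 rad (144.7°). The total great-circle distance is δ·R ≈ 2.526 × 3440 ≈ 8690 nmi, so the target fraction is f = 6200/8690 ≈ 0.713.
Interpolate at f ≈ 0.713 with slerp weights a = sin((1−f)δ)/sin δ ≈ 1.148, b = sin(fδ)/sin δ ≈ 1.686.
p = a·p₁ + b·p₂ ≈ (-0.620, 0.630, -0.467); φ = arcsin(p_z) ≈ -27.85°, λ = atan2(p_y, p_x) ≈ 134.52°.

≈ 27.9°S, 134.5°E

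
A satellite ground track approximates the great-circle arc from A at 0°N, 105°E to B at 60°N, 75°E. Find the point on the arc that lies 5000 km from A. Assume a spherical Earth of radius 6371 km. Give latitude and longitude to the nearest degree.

From cos δ = sin φ₁ sin φ₂ + cos φ₁ cos φ₂ cos Δλ, the central angle is δ ≈ 1.123 rad (64.3°). The total great-circle distance is δ·R ≈ 1.123 × 6371 ≈ 7154 km, so the target fraction is f = 5000/7154 ≈ 0.699.
Interpolate at f ≈ 0.699 with slerp weights a = sin((1−f)δ)/sin δ ≈ 0.368, b = sin(fδ)/sin δ ≈ 0.784.
p = a·p₁ + b·p₂ ≈ (0.006, 0.734, 0.679); φ = arcsin(p_z) ≈ 42.76°, λ = atan2(p_y, p_x) ≈ 89.52°.

≈ 43°N, 90°E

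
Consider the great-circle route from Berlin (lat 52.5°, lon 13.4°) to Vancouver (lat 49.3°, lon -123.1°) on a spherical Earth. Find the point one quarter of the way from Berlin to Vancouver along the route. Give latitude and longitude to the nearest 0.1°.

The haversine formula gives a central angle δ ≈ 1.252 rad (71.7°) between the endpoints.
Interpolate at f = 1/4 with slerp weights a = sin((1−f)δ)/sin δ ≈ 0.850, b = sin(fδ)/sin δ ≈ 0.324.
p = a·p₁ + b·p₂ ≈ (0.388, -0.057, 0.920); φ = arcsin(p_z) ≈ 66.92°, λ = atan2(p_y, p_x) ≈ -8.40°.

≈ lat 66.9°, lon -8.4°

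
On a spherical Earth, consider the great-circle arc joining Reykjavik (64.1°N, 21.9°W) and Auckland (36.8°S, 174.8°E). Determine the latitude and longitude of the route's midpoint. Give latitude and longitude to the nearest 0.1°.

The haversine formula gives a central angle δ ≈ 2.634 rad (150.9°) between the endpoints.
Interpolate at f = 1/2 with slerp weights a = sin((1−f)δ)/sin δ ≈ 1.991, b = sin(fδ)/sin δ ≈ 1.991.
p = a·p₁ + b·p₂ ≈ (-0.781, -0.180, 0.598); φ = arcsin(p_z) ≈ 36.75°, λ = atan2(p_y, p_x) ≈ -167.03°.

≈ 36.8°N, 167.0°W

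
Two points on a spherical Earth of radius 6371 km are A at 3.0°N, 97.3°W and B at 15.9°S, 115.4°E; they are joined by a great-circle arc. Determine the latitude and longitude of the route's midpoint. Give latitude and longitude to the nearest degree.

≈ 22°S, 167°W

The haversine formula gives a central angle δ ≈ 2.537 rad (145.3°) between the endpoints.
Interpolate at f = 1/2 with slerp weights a = sin((1−f)δ)/sin δ ≈ 1.679, b = sin(fδ)/sin δ ≈ 1.679.
p = a·p₁ + b·p₂ ≈ (-0.905, -0.204, -0.372); φ = arcsin(p_z) ≈ -21.84°, λ = atan2(p_y, p_x) ≈ -167.28°.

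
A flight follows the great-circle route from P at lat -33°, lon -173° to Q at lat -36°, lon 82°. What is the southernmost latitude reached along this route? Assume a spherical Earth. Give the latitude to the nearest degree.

≈ -49°

The great circle lies in the plane with unit normal n̂ = (p₁ × p₂)/|p₁ × p₂|.
Here n̂_z ≈ -0.662; the vertex latitude is φ_max = arccos|n̂_z| ≈ 48.5°.
Check via Clairaut: cos φ_max = |cos φ₁| · sin C = cos(33.0°)·sin(127.8°) ≈ 0.662, again giving ≈ 48.5°.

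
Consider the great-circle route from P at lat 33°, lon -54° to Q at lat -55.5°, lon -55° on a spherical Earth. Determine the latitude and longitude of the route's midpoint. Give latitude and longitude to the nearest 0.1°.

≈ lat -11.3°, lon -54.4°

The haversine formula gives a central angle δ ≈ 1.545 rad (88.5°) between the endpoints.
Interpolate at f = 1/2 with slerp weights a = sin((1−f)δ)/sin δ ≈ 0.698, b = sin(fδ)/sin δ ≈ 0.698.
p = a·p₁ + b·p₂ ≈ (0.571, -0.798, -0.195); φ = arcsin(p_z) ≈ -11.25°, λ = atan2(p_y, p_x) ≈ -54.40°.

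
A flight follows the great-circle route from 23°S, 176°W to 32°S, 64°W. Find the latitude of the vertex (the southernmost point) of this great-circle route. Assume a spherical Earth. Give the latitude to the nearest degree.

The great circle lies in the plane with unit normal n̂ = (p₁ × p₂)/|p₁ × p₂|.
Here n̂_z ≈ +0.726; the vertex latitude is φ_max = arccos|n̂_z| ≈ 43.4°.

≈ 43°S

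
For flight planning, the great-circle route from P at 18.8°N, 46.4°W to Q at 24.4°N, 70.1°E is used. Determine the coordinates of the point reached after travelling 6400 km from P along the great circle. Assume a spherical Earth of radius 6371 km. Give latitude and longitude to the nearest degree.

≈ 37°N, 17°E

From cos δ = sin φ₁ sin φ₂ + cos φ₁ cos φ₂ cos Δλ, the central angle is δ ≈ 1.825 rad (104.6°). The total great-circle distance is δ·R ≈ 1.825 × 6371 ≈ 11627 km, so the target fraction is f = 6400/11627 ≈ 0.550.
Interpolate at f ≈ 0.550 with slerp weights a = sin((1−f)δ)/sin δ ≈ 0.756, b = sin(fδ)/sin δ ≈ 0.872.
p = a·p₁ + b·p₂ ≈ (0.764, 0.229, 0.604); φ = arcsin(p_z) ≈ 37.14°, λ = atan2(p_y, p_x) ≈ 16.66°.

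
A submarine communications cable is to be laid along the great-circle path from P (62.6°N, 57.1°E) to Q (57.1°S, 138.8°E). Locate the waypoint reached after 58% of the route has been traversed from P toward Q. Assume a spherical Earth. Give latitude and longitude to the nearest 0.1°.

≈ (6.5°S, 105.8°E)

Write both endpoints as unit vectors p₁, p₂ with components (cos φ cos λ, cos φ sin λ, sin φ).
The central angle between the endpoints is δ = arccos(p₁·p₂) ≈ 2.359 rad (135.2°).
Interpolate at f = 0.58 with slerp weights a = sin((1−f)δ)/sin δ ≈ 1.187, b = sin(fδ)/sin δ ≈ 1.390.
p = a·p₁ + b·p₂ ≈ (-0.271, 0.956, -0.113); φ = arcsin(p_z) ≈ -6.50°, λ = atan2(p_y, p_x) ≈ 105.85°.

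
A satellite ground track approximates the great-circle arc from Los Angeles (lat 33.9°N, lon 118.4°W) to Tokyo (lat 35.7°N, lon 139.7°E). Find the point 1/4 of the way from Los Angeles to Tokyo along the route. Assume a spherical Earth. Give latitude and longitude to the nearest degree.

≈ lat 44°N, lon 141°W

Write both endpoints as unit vectors p₁, p₂ with components (cos φ cos λ, cos φ sin λ, sin φ).
The central angle between the endpoints is δ = arccos(p₁·p₂) ≈ 1.383 rad (79.3°).
Interpolate at f = 1/4 with slerp weights a = sin((1−f)δ)/sin δ ≈ 0.876, b = sin(fδ)/sin δ ≈ 0.345.
p = a·p₁ + b·p₂ ≈ (-0.560, -0.459, 0.690); φ = arcsin(p_z) ≈ 43.64°, λ = atan2(p_y, p_x) ≈ -140.66°.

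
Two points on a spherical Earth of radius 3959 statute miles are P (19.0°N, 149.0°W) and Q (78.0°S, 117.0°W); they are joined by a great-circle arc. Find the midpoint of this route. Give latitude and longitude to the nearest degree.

≈ (30°S, 143°W)

Write both endpoints as unit vectors p₁, p₂ with components (cos φ cos λ, cos φ sin λ, sin φ).
The central angle between the endpoints is δ = arccos(p₁·p₂) ≈ 1.723 rad (98.7°).
Interpolate at f = 1/2 with slerp weights a = sin((1−f)δ)/sin δ ≈ 0.768, b = sin(fδ)/sin δ ≈ 0.768.
p = a·p₁ + b·p₂ ≈ (-0.695, -0.516, -0.501); φ = arcsin(p_z) ≈ -30.07°, λ = atan2(p_y, p_x) ≈ -143.39°.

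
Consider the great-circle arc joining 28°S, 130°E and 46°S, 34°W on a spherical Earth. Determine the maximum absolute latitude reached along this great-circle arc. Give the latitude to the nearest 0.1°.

The great circle lies in the plane with unit normal n̂ = (p₁ × p₂)/|p₁ × p₂|.
Here n̂_z ≈ -0.175; the vertex latitude is φ_max = arccos|n̂_z| ≈ 79.9°.
Check via Clairaut: cos φ_max = |cos φ₁| · sin C = cos(28.0°)·sin(168.6°) ≈ 0.175, again giving ≈ 79.9°.

≈ 79.9°S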